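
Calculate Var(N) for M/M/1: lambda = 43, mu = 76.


rho = 43/76; Var(N) = rho/(1-rho)^2 = 3.0

3.0


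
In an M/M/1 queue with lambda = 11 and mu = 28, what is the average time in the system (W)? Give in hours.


W = 1/(mu - lambda) = 1/(28 - 11) = 0.0588 hours

0.0588 hours


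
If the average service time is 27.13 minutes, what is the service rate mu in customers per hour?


mu = 60 / avg_service_time = 60 / 27.13 = 2.21 per hour

2.21 per hour


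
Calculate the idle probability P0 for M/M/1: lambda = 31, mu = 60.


P0 = 1 - rho = 1 - 31/60 = 0.4833

0.4833


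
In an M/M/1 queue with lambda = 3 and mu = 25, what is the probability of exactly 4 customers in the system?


rho = 3/25; P(n) = (1-rho)*rho^n = (1-3/25)*(3/25)^4 = 0.0002

0.0002


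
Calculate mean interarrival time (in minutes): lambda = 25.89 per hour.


Mean interarrival time = 60/lambda = 60/25.89 = 2.32 minutes

2.32 minutes


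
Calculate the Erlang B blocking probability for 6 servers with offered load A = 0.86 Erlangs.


B(N,A) = (A^N/N!) / sum(A^k/k!, k=0..N) with N=6, A=0.86 = 0.0002

0.0002


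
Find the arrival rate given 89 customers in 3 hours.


lambda = total arrivals / time = 89 / 3 = 29.67 per hour

29.67 per hour


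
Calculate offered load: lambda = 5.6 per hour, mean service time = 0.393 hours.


Offered load a = lambda * E[S] = 5.6 * 0.393 = 2.2 Erlangs

2.2 Erlangs


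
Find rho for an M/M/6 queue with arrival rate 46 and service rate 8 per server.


rho = lambda/(c*mu) = 46/(6*8) = 0.9583

0.9583


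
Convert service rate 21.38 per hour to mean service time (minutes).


Mean service time = 60/mu = 60/21.38 = 2.81 minutes

2.81 minutes


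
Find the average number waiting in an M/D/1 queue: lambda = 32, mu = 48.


M/D/1: Lq = rho^2 / (2*(1-rho)) where rho = 32/48; Lq = 0.67

0.67


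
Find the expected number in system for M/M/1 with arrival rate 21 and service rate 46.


rho = 21/46; L = rho/(1-rho) = 0.84

0.84


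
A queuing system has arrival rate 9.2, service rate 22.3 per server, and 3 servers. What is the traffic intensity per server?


rho = lambda / (c * mu) = 9.2 / (3 * 22.3) = 0.1375

0.1375


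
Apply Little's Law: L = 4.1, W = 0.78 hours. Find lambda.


lambda = L / W = 4.1 / 0.78 = 5.26 per hour

5.26 per hour


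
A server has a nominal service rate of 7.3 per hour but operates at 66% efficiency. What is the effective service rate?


Effective rate = mu * efficiency = 7.3 * 0.66 = 4.82 per hour

4.82 per hour


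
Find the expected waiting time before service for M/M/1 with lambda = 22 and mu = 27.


rho = 22/27; Wq = rho/(mu - lambda) = 0.163 hours

0.163 hours


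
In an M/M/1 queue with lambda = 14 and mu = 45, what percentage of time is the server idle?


Idle fraction = (1 - rho) * 100 = (1 - 14/45) * 100 = 68.9%

68.9%


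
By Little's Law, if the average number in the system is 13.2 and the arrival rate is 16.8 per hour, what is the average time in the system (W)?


W = L / lambda = 13.2 / 16.8 = 0.7857 hours

0.7857 hours


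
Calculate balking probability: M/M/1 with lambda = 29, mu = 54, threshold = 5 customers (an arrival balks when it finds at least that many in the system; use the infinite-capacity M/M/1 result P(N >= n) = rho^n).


P(N >= 5) = rho^5 = (29/54)^5 = 0.0447

0.0447


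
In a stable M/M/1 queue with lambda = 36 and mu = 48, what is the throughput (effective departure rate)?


For a stable queue (lambda < mu), throughput = lambda = 36 per hour

36 per hour


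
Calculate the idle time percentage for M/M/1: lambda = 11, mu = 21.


Idle fraction = (1 - rho) * 100 = (1 - 11/21) * 100 = 47.6%

47.6%


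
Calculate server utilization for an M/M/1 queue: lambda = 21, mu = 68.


rho = lambda/mu = 21/68 = 0.3088

0.3088


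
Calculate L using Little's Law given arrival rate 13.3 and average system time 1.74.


L = lambda * W = 13.3 * 1.74 = 23.14

23.14


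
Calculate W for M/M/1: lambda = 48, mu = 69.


W = 1/(mu - lambda) = 1/(69 - 48) = 0.0476 hours

0.0476 hours


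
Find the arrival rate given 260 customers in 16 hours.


lambda = total arrivals / time = 260 / 16 = 16.25 per hour

16.25 per hour


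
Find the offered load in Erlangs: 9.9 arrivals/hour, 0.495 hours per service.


Offered load a = lambda * E[S] = 9.9 * 0.495 = 4.9 Erlangs

4.9 Erlangs


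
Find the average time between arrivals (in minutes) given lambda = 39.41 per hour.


Mean interarrival time = 60/lambda = 60/39.41 = 1.52 minutes

1.52 minutes


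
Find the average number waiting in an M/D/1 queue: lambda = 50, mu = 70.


M/D/1: Lq = rho^2 / (2*(1-rho)) where rho = 50/70; Lq = 0.89

0.89


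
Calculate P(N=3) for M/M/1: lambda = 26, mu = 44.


rho = 26/44; P(n) = (1-rho)*rho^n = (1-26/44)*(26/44)^3 = 0.0844

0.0844


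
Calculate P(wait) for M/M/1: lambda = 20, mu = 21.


P(wait) = rho = lambda/mu = 20/21 = 0.9524

0.9524


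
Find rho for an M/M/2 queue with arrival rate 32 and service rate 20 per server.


rho = lambda/(c*mu) = 32/(2*20) = 0.8

0.8


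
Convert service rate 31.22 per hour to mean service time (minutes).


Mean service time = 60/mu = 60/31.22 = 1.92 minutes

1.92 minutes


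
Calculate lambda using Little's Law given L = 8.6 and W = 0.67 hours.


lambda = L / W = 8.6 / 0.67 = 12.84 per hour

12.84 per hour


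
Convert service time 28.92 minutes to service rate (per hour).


mu = 60 / avg_service_time = 60 / 28.92 = 2.07 per hour

2.07 per hour


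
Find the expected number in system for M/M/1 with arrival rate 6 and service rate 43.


rho = 6/43; L = rho/(1-rho) = 0.16

0.16


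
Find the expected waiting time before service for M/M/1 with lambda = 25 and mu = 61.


rho = 25/61; Wq = rho/(mu - lambda) = 0.0114 hours

0.0114 hours


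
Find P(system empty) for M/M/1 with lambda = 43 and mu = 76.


P0 = 1 - rho = 1 - 43/76 = 0.4342

0.4342


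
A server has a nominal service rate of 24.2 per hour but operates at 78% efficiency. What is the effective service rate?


Effective rate = mu * efficiency = 24.2 * 0.78 = 18.88 per hour

18.88 per hour


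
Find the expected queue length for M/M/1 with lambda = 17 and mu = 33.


rho = 17/33; Lq = rho^2/(1-rho) = 0.55

0.55


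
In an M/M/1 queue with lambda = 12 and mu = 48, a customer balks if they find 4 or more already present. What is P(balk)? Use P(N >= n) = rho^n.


P(N >= 4) = rho^4 = (12/48)^4 = 0.0039

0.0039


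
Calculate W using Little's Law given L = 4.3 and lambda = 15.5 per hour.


W = L / lambda = 4.3 / 15.5 = 0.2774 hours

0.2774 hours


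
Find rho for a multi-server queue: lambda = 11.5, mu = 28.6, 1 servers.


rho = lambda / (c * mu) = 11.5 / (1 * 28.6) = 0.4021

0.4021


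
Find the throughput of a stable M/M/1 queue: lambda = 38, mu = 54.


For a stable queue (lambda < mu), throughput = lambda = 38 per hour

38 per hour


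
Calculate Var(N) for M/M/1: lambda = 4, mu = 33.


rho = 4/33; Var(N) = rho/(1-rho)^2 = 0.16

0.16


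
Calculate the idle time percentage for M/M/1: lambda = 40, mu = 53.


Idle fraction = (1 - rho) * 100 = (1 - 40/53) * 100 = 24.5%

24.5%


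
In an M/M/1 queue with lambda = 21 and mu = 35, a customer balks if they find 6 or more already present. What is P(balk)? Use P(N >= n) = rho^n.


P(N >= 6) = rho^6 = (21/35)^6 = 0.0467

0.0467


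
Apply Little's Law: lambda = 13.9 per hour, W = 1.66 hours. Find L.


L = lambda * W = 13.9 * 1.66 = 23.07

23.07


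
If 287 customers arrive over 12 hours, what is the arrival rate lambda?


lambda = total arrivals / time = 287 / 12 = 23.92 per hour

23.92 per hour


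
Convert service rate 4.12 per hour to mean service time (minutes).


Mean service time = 60/mu = 60/4.12 = 14.56 minutes

14.56 minutes


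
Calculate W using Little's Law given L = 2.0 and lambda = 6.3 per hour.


W = L / lambda = 2.0 / 6.3 = 0.3175 hours

0.3175 hours


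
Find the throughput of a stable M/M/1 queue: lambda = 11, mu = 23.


For a stable queue (lambda < mu), throughput = lambda = 11 per hour

11 per hour


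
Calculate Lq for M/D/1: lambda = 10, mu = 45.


M/D/1: Lq = rho^2 / (2*(1-rho)) where rho = 10/45; Lq = 0.03

0.03


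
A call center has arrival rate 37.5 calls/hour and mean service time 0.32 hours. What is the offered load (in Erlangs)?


Offered load a = lambda * E[S] = 37.5 * 0.32 = 12.0 Erlangs

12.0 Erlangs


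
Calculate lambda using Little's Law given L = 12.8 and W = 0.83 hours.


lambda = L / W = 12.8 / 0.83 = 15.42 per hour

15.42 per hour


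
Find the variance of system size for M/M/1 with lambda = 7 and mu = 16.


rho = 7/16; Var(N) = rho/(1-rho)^2 = 1.38

1.38


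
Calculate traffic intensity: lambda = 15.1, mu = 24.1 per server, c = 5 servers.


rho = lambda / (c * mu) = 15.1 / (5 * 24.1) = 0.1253

0.1253


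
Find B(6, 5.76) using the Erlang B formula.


B(N,A) = (A^N/N!) / sum(A^k/k!, k=0..N) with N=6, A=5.76 = 0.2479

0.2479


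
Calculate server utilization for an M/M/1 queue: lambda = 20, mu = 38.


rho = lambda/mu = 20/38 = 0.5263

0.5263


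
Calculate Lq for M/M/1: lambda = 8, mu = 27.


rho = 8/27; Lq = rho^2/(1-rho) = 0.12

0.12


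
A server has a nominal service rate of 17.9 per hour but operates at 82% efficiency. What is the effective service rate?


Effective rate = mu * efficiency = 17.9 * 0.82 = 14.68 per hour

14.68 per hour


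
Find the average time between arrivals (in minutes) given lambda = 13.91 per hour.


Mean interarrival time = 60/lambda = 60/13.91 = 4.31 minutes

4.31 minutes


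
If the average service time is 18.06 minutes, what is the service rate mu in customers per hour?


mu = 60 / avg_service_time = 60 / 18.06 = 3.32 per hour

3.32 per hour


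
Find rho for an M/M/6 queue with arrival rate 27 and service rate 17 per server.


rho = lambda/(c*mu) = 27/(6*17) = 0.2647

0.2647


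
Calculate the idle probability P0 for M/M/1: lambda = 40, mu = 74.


P0 = 1 - rho = 1 - 40/74 = 0.4595

0.4595


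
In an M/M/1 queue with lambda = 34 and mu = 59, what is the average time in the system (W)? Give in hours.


W = 1/(mu - lambda) = 1/(59 - 34) = 0.04 hours

0.04 hours


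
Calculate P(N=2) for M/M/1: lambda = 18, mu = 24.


rho = 18/24; P(n) = (1-rho)*rho^n = (1-18/24)*(18/24)^2 = 0.1406

0.1406


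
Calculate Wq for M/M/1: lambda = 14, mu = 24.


rho = 14/24; Wq = rho/(mu - lambda) = 0.0583 hours

0.0583 hours


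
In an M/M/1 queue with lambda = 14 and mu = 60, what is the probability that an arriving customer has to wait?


P(wait) = rho = lambda/mu = 14/60 = 0.2333

0.2333


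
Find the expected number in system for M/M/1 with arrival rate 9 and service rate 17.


rho = 9/17; L = rho/(1-rho) = 1.13

1.13


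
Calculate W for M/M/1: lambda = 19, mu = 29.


W = 1/(mu - lambda) = 1/(29 - 19) = 0.1 hours

0.1 hours


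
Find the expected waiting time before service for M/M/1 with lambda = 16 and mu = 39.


rho = 16/39; Wq = rho/(mu - lambda) = 0.0178 hours

0.0178 hours


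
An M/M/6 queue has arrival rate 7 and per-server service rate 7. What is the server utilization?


rho = lambda/(c*mu) = 7/(6*7) = 0.1667

0.1667


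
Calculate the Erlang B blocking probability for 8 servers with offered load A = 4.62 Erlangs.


B(N,A) = (A^N/N!) / sum(A^k/k!, k=0..N) with N=8, A=4.62 = 0.0532

0.0532


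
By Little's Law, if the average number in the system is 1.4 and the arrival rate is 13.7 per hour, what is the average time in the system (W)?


W = L / lambda = 1.4 / 13.7 = 0.1022 hours

0.1022 hours


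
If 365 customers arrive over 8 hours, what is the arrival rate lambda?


lambda = total arrivals / time = 365 / 8 = 45.63 per hour

45.63 per hour


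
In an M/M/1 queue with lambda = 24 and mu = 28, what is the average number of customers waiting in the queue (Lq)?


rho = 24/28; Lq = rho^2/(1-rho) = 5.14

5.14


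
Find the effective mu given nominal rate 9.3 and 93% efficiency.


Effective rate = mu * efficiency = 9.3 * 0.93 = 8.65 per hour

8.65 per hour


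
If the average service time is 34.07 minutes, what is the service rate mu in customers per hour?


mu = 60 / avg_service_time = 60 / 34.07 = 1.76 per hour

1.76 per hour


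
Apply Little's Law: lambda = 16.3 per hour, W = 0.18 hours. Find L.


L = lambda * W = 16.3 * 0.18 = 2.93

2.93


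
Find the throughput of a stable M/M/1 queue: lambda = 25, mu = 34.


For a stable queue (lambda < mu), throughput = lambda = 25 per hour

25 per hour


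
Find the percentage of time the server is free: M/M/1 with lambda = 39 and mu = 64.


Idle fraction = (1 - rho) * 100 = (1 - 39/64) * 100 = 39.1%

39.1%


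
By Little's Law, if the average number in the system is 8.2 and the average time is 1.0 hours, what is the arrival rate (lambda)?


lambda = L / W = 8.2 / 1.0 = 8.2 per hour

8.2 per hour


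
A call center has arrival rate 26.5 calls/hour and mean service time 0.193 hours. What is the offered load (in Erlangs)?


Offered load a = lambda * E[S] = 26.5 * 0.193 = 5.11 Erlangs

5.11 Erlangs


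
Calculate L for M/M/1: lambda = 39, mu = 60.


rho = 39/60; L = rho/(1-rho) = 1.86

1.86


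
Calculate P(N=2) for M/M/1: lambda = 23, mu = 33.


rho = 23/33; P(n) = (1-rho)*rho^n = (1-23/33)*(23/33)^2 = 0.1472

0.1472


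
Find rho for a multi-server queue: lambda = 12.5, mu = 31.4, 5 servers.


rho = lambda / (c * mu) = 12.5 / (5 * 31.4) = 0.0796

0.0796


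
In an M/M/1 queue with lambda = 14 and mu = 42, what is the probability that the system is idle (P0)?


P0 = 1 - rho = 1 - 14/42 = 0.6667

0.6667


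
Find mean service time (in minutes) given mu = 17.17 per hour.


Mean service time = 60/mu = 60/17.17 = 3.49 minutes

3.49 minutes


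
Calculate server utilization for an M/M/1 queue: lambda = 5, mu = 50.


rho = lambda/mu = 5/50 = 0.1

0.1


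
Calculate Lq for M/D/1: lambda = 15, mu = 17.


M/D/1: Lq = rho^2 / (2*(1-rho)) where rho = 15/17; Lq = 3.31

3.31


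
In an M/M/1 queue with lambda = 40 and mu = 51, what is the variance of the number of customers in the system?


rho = 40/51; Var(N) = rho/(1-rho)^2 = 16.86

16.86


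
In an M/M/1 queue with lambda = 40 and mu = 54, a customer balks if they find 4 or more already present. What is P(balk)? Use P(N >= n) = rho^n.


P(N >= 4) = rho^4 = (40/54)^4 = 0.3011

0.3011


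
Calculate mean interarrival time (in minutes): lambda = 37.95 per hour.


Mean interarrival time = 60/lambda = 60/37.95 = 1.58 minutes

1.58 minutes


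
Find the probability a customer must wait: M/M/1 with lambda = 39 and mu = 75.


P(wait) = rho = lambda/mu = 39/75 = 0.52

0.52


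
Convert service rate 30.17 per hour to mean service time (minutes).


Mean service time = 60/mu = 60/30.17 = 1.99 minutes

1.99 minutes


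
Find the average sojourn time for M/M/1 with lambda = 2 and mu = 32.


W = 1/(mu - lambda) = 1/(32 - 2) = 0.0333 hours

0.0333 hours


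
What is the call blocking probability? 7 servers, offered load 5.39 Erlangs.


B(N,A) = (A^N/N!) / sum(A^k/k!, k=0..N) with N=7, A=5.39 = 0.1454

0.1454


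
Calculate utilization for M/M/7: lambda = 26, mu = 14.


rho = lambda/(c*mu) = 26/(7*14) = 0.2653

0.2653


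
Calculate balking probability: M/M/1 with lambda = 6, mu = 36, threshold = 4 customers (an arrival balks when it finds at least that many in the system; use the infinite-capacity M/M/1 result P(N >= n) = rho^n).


P(N >= 4) = rho^4 = (6/36)^4 = 0.0008

0.0008


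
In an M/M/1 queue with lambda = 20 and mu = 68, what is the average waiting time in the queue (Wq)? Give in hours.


rho = 20/68; Wq = rho/(mu - lambda) = 0.0061 hours

0.0061 hours


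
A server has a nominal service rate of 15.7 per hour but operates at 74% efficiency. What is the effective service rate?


Effective rate = mu * efficiency = 15.7 * 0.74 = 11.62 per hour

11.62 per hour


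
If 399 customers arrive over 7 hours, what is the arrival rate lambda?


lambda = total arrivals / time = 399 / 7 = 57.0 per hour

57.0 per hour


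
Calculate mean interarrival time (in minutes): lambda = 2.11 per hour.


Mean interarrival time = 60/lambda = 60/2.11 = 28.44 minutes

28.44 minutes


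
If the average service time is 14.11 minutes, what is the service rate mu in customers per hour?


mu = 60 / avg_service_time = 60 / 14.11 = 4.25 per hour

4.25 per hour


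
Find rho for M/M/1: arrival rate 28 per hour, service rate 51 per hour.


rho = lambda/mu = 28/51 = 0.549

0.549


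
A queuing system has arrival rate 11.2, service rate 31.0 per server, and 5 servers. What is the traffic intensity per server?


rho = lambda / (c * mu) = 11.2 / (5 * 31.0) = 0.0723

0.0723


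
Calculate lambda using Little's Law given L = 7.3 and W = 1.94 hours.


lambda = L / W = 7.3 / 1.94 = 3.76 per hour

3.76 per hour


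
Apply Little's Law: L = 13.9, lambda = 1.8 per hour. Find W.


W = L / lambda = 13.9 / 1.8 = 7.7222 hours

7.7222 hours


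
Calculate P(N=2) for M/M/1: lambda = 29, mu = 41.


rho = 29/41; P(n) = (1-rho)*rho^n = (1-29/41)*(29/41)^2 = 0.1464

0.1464


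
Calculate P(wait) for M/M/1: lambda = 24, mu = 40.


P(wait) = rho = lambda/mu = 24/40 = 0.6

0.6


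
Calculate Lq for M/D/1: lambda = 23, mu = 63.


M/D/1: Lq = rho^2 / (2*(1-rho)) where rho = 23/63; Lq = 0.1

0.1


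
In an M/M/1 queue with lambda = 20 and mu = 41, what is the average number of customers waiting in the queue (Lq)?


rho = 20/41; Lq = rho^2/(1-rho) = 0.46

0.46


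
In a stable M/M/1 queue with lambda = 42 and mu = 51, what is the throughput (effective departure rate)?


For a stable queue (lambda < mu), throughput = lambda = 42 per hour

42 per hour


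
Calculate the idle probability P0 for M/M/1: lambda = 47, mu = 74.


P0 = 1 - rho = 1 - 47/74 = 0.3649

0.3649


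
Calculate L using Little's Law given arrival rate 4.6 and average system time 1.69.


L = lambda * W = 4.6 * 1.69 = 7.77

7.77


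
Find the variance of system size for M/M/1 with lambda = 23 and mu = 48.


rho = 23/48; Var(N) = rho/(1-rho)^2 = 1.77

1.77


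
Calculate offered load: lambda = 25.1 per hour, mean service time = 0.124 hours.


Offered load a = lambda * E[S] = 25.1 * 0.124 = 3.11 Erlangs

3.11 Erlangs


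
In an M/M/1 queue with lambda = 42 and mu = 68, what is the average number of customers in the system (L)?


rho = 42/68; L = rho/(1-rho) = 1.62

1.62


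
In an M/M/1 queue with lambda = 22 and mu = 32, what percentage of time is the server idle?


Idle fraction = (1 - rho) * 100 = (1 - 22/32) * 100 = 31.3%

31.3%


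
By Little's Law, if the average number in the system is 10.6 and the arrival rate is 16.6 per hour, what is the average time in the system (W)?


W = L / lambda = 10.6 / 16.6 = 0.6386 hours

0.6386 hours


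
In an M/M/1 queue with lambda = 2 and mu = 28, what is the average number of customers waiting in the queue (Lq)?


rho = 2/28; Lq = rho^2/(1-rho) = 0.01

0.01


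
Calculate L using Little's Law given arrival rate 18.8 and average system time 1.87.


L = lambda * W = 18.8 * 1.87 = 35.16

35.16


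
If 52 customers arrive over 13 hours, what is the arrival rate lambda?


lambda = total arrivals / time = 52 / 13 = 4.0 per hour

4.0 per hour


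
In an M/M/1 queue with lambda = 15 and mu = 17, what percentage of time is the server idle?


Idle fraction = (1 - rho) * 100 = (1 - 15/17) * 100 = 11.8%

11.8%


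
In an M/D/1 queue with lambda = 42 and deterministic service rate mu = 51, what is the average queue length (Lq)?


M/D/1: Lq = rho^2 / (2*(1-rho)) where rho = 42/51; Lq = 1.92

1.92


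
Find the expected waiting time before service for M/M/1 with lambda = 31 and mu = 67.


rho = 31/67; Wq = rho/(mu - lambda) = 0.0129 hours

0.0129 hours


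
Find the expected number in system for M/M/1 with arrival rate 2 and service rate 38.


rho = 2/38; L = rho/(1-rho) = 0.06

0.06


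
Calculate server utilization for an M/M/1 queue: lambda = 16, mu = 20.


rho = lambda/mu = 16/20 = 0.8

0.8


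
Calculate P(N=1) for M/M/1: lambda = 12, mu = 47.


rho = 12/47; P(n) = (1-rho)*rho^n = (1-12/47)*(12/47)^1 = 0.1901

0.1901


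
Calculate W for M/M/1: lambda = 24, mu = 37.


W = 1/(mu - lambda) = 1/(37 - 24) = 0.0769 hours

0.0769 hours


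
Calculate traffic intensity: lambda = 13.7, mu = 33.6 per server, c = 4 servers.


rho = lambda / (c * mu) = 13.7 / (4 * 33.6) = 0.1019

0.1019


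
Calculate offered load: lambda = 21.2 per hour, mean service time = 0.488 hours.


Offered load a = lambda * E[S] = 21.2 * 0.488 = 10.35 Erlangs

10.35 Erlangs


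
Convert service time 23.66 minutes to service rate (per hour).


mu = 60 / avg_service_time = 60 / 23.66 = 2.54 per hour

2.54 per hour


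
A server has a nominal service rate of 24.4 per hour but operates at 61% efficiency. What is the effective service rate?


Effective rate = mu * efficiency = 24.4 * 0.61 = 14.88 per hour

14.88 per hour


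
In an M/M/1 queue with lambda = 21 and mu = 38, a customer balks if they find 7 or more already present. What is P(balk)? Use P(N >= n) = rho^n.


P(N >= 7) = rho^7 = (21/38)^7 = 0.0157

0.0157


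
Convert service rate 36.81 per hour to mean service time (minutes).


Mean service time = 60/mu = 60/36.81 = 1.63 minutes

1.63 minutes


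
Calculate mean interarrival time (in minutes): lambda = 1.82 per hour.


Mean interarrival time = 60/lambda = 60/1.82 = 32.97 minutes

32.97 minutes


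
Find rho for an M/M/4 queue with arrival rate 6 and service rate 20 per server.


rho = lambda/(c*mu) = 6/(4*20) = 0.075

0.075


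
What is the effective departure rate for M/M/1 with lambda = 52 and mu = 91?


For a stable queue (lambda < mu), throughput = lambda = 52 per hour

52 per hour


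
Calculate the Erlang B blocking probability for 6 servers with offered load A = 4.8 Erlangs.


B(N,A) = (A^N/N!) / sum(A^k/k!, k=0..N) with N=6, A=4.8 = 0.1768

0.1768


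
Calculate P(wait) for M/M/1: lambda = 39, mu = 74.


P(wait) = rho = lambda/mu = 39/74 = 0.527

0.527


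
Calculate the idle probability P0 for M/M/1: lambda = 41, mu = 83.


P0 = 1 - rho = 1 - 41/83 = 0.506

0.506


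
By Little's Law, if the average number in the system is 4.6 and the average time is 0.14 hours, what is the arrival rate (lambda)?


lambda = L / W = 4.6 / 0.14 = 32.86 per hour

32.86 per hour


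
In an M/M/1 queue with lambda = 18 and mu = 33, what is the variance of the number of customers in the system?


rho = 18/33; Var(N) = rho/(1-rho)^2 = 2.64

2.64


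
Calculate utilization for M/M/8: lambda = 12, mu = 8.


rho = lambda/(c*mu) = 12/(8*8) = 0.1875

0.1875


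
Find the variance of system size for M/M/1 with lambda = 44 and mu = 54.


rho = 44/54; Var(N) = rho/(1-rho)^2 = 23.76

23.76


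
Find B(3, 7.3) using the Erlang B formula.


B(N,A) = (A^N/N!) / sum(A^k/k!, k=0..N) with N=3, A=7.3 = 0.6498

0.6498


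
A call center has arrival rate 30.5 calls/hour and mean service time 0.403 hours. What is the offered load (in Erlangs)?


Offered load a = lambda * E[S] = 30.5 * 0.403 = 12.29 Erlangs

12.29 Erlangs


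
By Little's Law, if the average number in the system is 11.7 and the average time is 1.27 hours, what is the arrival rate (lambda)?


lambda = L / W = 11.7 / 1.27 = 9.21 per hour

9.21 per hour


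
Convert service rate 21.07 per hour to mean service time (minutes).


Mean service time = 60/mu = 60/21.07 = 2.85 minutes

2.85 minutes


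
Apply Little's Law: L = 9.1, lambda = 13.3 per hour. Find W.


W = L / lambda = 9.1 / 13.3 = 0.6842 hours

0.6842 hours


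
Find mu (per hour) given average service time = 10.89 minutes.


mu = 60 / avg_service_time = 60 / 10.89 = 5.51 per hour

5.51 per hour


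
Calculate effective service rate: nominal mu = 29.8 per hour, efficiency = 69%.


Effective rate = mu * efficiency = 29.8 * 0.69 = 20.56 per hour

20.56 per hour


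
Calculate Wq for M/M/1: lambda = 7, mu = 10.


rho = 7/10; Wq = rho/(mu - lambda) = 0.2333 hours

0.2333 hours


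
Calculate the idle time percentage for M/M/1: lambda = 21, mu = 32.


Idle fraction = (1 - rho) * 100 = (1 - 21/32) * 100 = 34.4%

34.4%


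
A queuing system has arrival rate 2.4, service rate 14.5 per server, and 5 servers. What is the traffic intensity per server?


rho = lambda / (c * mu) = 2.4 / (5 * 14.5) = 0.0331

0.0331


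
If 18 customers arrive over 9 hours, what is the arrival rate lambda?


lambda = total arrivals / time = 18 / 9 = 2.0 per hour

2.0 per hour


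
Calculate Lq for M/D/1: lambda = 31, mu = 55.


M/D/1: Lq = rho^2 / (2*(1-rho)) where rho = 31/55; Lq = 0.36

0.36


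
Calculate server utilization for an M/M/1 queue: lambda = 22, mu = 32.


rho = lambda/mu = 22/32 = 0.6875

0.6875


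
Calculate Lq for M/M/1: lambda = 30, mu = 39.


rho = 30/39; Lq = rho^2/(1-rho) = 2.56

2.56


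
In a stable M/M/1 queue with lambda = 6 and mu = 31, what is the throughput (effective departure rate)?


For a stable queue (lambda < mu), throughput = lambda = 6 per hour

6 per hour


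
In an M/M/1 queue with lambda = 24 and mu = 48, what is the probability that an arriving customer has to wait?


P(wait) = rho = lambda/mu = 24/48 = 0.5

0.5


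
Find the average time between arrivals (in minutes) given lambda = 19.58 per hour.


Mean interarrival time = 60/lambda = 60/19.58 = 3.06 minutes

3.06 minutes


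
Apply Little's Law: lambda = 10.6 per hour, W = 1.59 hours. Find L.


L = lambda * W = 10.6 * 1.59 = 16.85

16.85


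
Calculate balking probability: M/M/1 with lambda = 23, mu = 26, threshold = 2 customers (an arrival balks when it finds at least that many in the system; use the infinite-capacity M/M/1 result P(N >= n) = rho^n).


P(N >= 2) = rho^2 = (23/26)^2 = 0.7825

0.7825


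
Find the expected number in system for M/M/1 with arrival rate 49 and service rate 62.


rho = 49/62; L = rho/(1-rho) = 3.77

3.77


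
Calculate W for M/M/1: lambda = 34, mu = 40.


W = 1/(mu - lambda) = 1/(40 - 34) = 0.1667 hours

0.1667 hours


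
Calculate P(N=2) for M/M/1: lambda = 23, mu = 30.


rho = 23/30; P(n) = (1-rho)*rho^n = (1-23/30)*(23/30)^2 = 0.1371

0.1371


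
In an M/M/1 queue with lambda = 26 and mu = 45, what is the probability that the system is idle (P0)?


P0 = 1 - rho = 1 - 26/45 = 0.4222

0.4222


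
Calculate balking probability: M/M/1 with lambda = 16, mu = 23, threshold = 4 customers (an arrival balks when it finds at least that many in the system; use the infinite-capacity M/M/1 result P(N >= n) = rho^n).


P(N >= 4) = rho^4 = (16/23)^4 = 0.2342

0.2342


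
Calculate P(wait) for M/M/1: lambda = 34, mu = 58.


P(wait) = rho = lambda/mu = 34/58 = 0.5862

0.5862


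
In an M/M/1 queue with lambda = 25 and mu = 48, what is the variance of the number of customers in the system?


rho = 25/48; Var(N) = rho/(1-rho)^2 = 2.27

2.27


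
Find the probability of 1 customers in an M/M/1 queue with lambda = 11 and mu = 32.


rho = 11/32; P(n) = (1-rho)*rho^n = (1-11/32)*(11/32)^1 = 0.2256

0.2256


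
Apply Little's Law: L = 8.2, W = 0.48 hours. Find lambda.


lambda = L / W = 8.2 / 0.48 = 17.08 per hour

17.08 per hour


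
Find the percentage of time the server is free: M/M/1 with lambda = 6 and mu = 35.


Idle fraction = (1 - rho) * 100 = (1 - 6/35) * 100 = 82.9%

82.9%


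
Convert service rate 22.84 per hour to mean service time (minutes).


Mean service time = 60/mu = 60/22.84 = 2.63 minutes

2.63 minutes


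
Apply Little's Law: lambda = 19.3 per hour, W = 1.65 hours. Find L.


L = lambda * W = 19.3 * 1.65 = 31.85

31.85


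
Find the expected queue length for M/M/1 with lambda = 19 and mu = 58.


rho = 19/58; Lq = rho^2/(1-rho) = 0.16

0.16


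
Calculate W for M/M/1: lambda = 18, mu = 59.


W = 1/(mu - lambda) = 1/(59 - 18) = 0.0244 hours

0.0244 hours


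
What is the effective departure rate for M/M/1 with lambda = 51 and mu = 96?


For a stable queue (lambda < mu), throughput = lambda = 51 per hour

51 per hour


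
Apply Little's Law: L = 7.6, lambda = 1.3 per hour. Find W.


W = L / lambda = 7.6 / 1.3 = 5.8462 hours

5.8462 hours


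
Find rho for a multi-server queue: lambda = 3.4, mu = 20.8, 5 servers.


rho = lambda / (c * mu) = 3.4 / (5 * 20.8) = 0.0327

0.0327


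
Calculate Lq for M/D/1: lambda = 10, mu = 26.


M/D/1: Lq = rho^2 / (2*(1-rho)) where rho = 10/26; Lq = 0.12

0.12


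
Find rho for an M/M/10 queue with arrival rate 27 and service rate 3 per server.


rho = lambda/(c*mu) = 27/(10*3) = 0.9

0.9


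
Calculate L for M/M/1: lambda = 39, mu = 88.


rho = 39/88; L = rho/(1-rho) = 0.8

0.8


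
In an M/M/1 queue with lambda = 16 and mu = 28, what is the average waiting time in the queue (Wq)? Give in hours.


rho = 16/28; Wq = rho/(mu - lambda) = 0.0476 hours

0.0476 hours


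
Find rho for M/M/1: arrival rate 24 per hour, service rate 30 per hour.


rho = lambda/mu = 24/30 = 0.8

0.8


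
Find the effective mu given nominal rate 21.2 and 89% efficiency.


Effective rate = mu * efficiency = 21.2 * 0.89 = 18.87 per hour

18.87 per hour


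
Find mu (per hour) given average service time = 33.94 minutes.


mu = 60 / avg_service_time = 60 / 33.94 = 1.77 per hour

1.77 per hour


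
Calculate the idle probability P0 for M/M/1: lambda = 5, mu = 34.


P0 = 1 - rho = 1 - 5/34 = 0.8529

0.8529


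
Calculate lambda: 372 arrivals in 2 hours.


lambda = total arrivals / time = 372 / 2 = 186.0 per hour

186.0 per hour


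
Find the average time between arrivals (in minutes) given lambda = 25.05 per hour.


Mean interarrival time = 60/lambda = 60/25.05 = 2.4 minutes

2.4 minutes


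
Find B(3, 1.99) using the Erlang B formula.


B(N,A) = (A^N/N!) / sum(A^k/k!, k=0..N) with N=3, A=1.99 = 0.209

0.209


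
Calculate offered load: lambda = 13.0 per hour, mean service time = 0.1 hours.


Offered load a = lambda * E[S] = 13.0 * 0.1 = 1.3 Erlangs

1.3 Erlangs


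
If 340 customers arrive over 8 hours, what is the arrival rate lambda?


lambda = total arrivals / time = 340 / 8 = 42.5 per hour

42.5 per hour


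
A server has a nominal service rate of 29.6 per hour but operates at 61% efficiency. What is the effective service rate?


Effective rate = mu * efficiency = 29.6 * 0.61 = 18.06 per hour

18.06 per hour


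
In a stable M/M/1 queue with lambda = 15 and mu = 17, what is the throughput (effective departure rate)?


For a stable queue (lambda < mu), throughput = lambda = 15 per hour

15 per hour


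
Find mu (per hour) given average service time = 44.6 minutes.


mu = 60 / avg_service_time = 60 / 44.6 = 1.35 per hour

1.35 per hour


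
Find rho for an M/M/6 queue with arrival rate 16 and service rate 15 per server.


rho = lambda/(c*mu) = 16/(6*15) = 0.1778

0.1778


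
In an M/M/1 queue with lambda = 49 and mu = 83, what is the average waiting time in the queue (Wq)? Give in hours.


rho = 49/83; Wq = rho/(mu - lambda) = 0.0174 hours

0.0174 hours


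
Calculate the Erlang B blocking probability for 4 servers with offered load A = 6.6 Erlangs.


B(N,A) = (A^N/N!) / sum(A^k/k!, k=0..N) with N=4, A=6.6 = 0.5056

0.5056


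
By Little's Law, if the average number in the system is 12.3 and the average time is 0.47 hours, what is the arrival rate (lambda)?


lambda = L / W = 12.3 / 0.47 = 26.17 per hour

26.17 per hour


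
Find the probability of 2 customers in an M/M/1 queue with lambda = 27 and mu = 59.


rho = 27/59; P(n) = (1-rho)*rho^n = (1-27/59)*(27/59)^2 = 0.1136

0.1136


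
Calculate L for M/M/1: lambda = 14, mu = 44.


rho = 14/44; L = rho/(1-rho) = 0.47

0.47


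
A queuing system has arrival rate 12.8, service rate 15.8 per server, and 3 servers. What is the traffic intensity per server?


rho = lambda / (c * mu) = 12.8 / (3 * 15.8) = 0.27

0.27


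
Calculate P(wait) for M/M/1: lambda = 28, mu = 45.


P(wait) = rho = lambda/mu = 28/45 = 0.6222

0.6222


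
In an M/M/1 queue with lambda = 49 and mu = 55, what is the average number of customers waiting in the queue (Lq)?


rho = 49/55; Lq = rho^2/(1-rho) = 7.28

7.28


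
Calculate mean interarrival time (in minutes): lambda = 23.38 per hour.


Mean interarrival time = 60/lambda = 60/23.38 = 2.57 minutes

2.57 minutes


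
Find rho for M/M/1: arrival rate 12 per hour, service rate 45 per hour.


rho = lambda/mu = 12/45 = 0.2667

0.2667


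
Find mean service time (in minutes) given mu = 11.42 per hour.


Mean service time = 60/mu = 60/11.42 = 5.25 minutes

5.25 minutes


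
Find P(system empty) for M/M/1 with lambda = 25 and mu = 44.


P0 = 1 - rho = 1 - 25/44 = 0.4318

0.4318


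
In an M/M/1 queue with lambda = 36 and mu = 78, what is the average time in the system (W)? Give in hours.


W = 1/(mu - lambda) = 1/(78 - 36) = 0.0238 hours

0.0238 hours


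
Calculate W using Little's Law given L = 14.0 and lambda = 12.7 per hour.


W = L / lambda = 14.0 / 12.7 = 1.1024 hours

1.1024 hours


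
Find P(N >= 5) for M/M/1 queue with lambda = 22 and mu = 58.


P(N >= 5) = rho^5 = (22/58)^5 = 0.0079

0.0079


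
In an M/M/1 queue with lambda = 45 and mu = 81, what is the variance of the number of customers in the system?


rho = 45/81; Var(N) = rho/(1-rho)^2 = 2.81

2.81


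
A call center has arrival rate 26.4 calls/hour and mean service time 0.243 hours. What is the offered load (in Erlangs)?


Offered load a = lambda * E[S] = 26.4 * 0.243 = 6.42 Erlangs

6.42 Erlangs


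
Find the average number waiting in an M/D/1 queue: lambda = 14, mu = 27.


M/D/1: Lq = rho^2 / (2*(1-rho)) where rho = 14/27; Lq = 0.28

0.28


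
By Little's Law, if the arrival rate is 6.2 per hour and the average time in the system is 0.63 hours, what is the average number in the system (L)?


L = lambda * W = 6.2 * 0.63 = 3.91

3.91


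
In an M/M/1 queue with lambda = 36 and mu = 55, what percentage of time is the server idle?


Idle fraction = (1 - rho) * 100 = (1 - 36/55) * 100 = 34.5%

34.5%


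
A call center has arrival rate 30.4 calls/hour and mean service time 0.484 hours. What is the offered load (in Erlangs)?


Offered load a = lambda * E[S] = 30.4 * 0.484 = 14.71 Erlangs

14.71 Erlangs


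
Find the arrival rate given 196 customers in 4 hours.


lambda = total arrivals / time = 196 / 4 = 49.0 per hour

49.0 per hour


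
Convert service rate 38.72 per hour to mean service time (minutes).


Mean service time = 60/mu = 60/38.72 = 1.55 minutes

1.55 minutes


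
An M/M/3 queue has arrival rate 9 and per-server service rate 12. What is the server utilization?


rho = lambda/(c*mu) = 9/(3*12) = 0.25

0.25


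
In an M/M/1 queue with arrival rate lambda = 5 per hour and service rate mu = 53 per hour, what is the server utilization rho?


rho = lambda/mu = 5/53 = 0.0943

0.0943


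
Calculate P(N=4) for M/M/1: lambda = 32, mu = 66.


rho = 32/66; P(n) = (1-rho)*rho^n = (1-32/66)*(32/66)^4 = 0.0285

0.0285


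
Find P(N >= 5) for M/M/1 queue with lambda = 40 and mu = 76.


P(N >= 5) = rho^5 = (40/76)^5 = 0.0404

0.0404


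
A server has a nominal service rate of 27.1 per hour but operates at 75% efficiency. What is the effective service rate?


Effective rate = mu * efficiency = 27.1 * 0.75 = 20.33 per hour

20.33 per hour


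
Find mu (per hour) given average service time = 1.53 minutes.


mu = 60 / avg_service_time = 60 / 1.53 = 39.22 per hour

39.22 per hour


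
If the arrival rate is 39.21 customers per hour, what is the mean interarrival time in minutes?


Mean interarrival time = 60/lambda = 60/39.21 = 1.53 minutes

1.53 minutes


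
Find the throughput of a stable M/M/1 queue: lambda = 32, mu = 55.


For a stable queue (lambda < mu), throughput = lambda = 32 per hour

32 per hour


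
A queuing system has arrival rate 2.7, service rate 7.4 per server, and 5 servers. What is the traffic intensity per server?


rho = lambda / (c * mu) = 2.7 / (5 * 7.4) = 0.073

0.073


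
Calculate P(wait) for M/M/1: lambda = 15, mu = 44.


P(wait) = rho = lambda/mu = 15/44 = 0.3409

0.3409


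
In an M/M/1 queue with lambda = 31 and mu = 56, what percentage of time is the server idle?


Idle fraction = (1 - rho) * 100 = (1 - 31/56) * 100 = 44.6%

44.6%


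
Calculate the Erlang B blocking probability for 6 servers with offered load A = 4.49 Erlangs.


B(N,A) = (A^N/N!) / sum(A^k/k!, k=0..N) with N=6, A=4.49 = 0.1534

0.1534


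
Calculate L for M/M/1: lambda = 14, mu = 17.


rho = 14/17; L = rho/(1-rho) = 4.67

4.67


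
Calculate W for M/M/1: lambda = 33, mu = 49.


W = 1/(mu - lambda) = 1/(49 - 33) = 0.0625 hours

0.0625 hours


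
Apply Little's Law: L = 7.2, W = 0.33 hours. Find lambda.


lambda = L / W = 7.2 / 0.33 = 21.82 per hour

21.82 per hour


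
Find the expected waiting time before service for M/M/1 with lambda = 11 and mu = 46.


rho = 11/46; Wq = rho/(mu - lambda) = 0.0068 hours

0.0068 hours


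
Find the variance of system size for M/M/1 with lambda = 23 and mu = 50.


rho = 23/50; Var(N) = rho/(1-rho)^2 = 1.58

1.58


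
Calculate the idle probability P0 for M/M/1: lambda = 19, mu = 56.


P0 = 1 - rho = 1 - 19/56 = 0.6607

0.6607


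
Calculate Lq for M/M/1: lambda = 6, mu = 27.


rho = 6/27; Lq = rho^2/(1-rho) = 0.06

0.06


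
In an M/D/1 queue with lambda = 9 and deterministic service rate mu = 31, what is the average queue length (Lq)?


M/D/1: Lq = rho^2 / (2*(1-rho)) where rho = 9/31; Lq = 0.06

0.06


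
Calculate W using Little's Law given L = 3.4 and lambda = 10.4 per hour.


W = L / lambda = 3.4 / 10.4 = 0.3269 hours

0.3269 hours


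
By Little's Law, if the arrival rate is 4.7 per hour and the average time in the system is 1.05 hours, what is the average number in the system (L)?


L = lambda * W = 4.7 * 1.05 = 4.94

4.94


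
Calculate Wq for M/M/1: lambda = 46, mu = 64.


rho = 46/64; Wq = rho/(mu - lambda) = 0.0399 hours

0.0399 hours


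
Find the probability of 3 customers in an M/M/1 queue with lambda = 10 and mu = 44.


rho = 10/44; P(n) = (1-rho)*rho^n = (1-10/44)*(10/44)^3 = 0.0091

0.0091


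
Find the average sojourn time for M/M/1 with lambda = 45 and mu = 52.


W = 1/(mu - lambda) = 1/(52 - 45) = 0.1429 hours

0.1429 hours


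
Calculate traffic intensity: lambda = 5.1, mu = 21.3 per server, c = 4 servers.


rho = lambda / (c * mu) = 5.1 / (4 * 21.3) = 0.0599

0.0599


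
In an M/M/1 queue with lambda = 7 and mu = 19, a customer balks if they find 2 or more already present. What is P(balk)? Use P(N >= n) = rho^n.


P(N >= 2) = rho^2 = (7/19)^2 = 0.1357

0.1357


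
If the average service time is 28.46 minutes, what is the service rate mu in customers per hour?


mu = 60 / avg_service_time = 60 / 28.46 = 2.11 per hour

2.11 per hour
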